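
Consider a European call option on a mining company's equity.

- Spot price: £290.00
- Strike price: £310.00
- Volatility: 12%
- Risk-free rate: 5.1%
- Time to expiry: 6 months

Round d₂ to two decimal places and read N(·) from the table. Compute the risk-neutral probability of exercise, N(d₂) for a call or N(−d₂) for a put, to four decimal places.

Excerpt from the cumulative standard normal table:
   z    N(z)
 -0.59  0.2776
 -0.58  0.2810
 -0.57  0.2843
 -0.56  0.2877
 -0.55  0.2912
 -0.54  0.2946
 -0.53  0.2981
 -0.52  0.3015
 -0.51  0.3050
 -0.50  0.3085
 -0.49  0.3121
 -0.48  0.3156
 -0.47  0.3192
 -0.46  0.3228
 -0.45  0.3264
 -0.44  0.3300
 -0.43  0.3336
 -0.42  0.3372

0.2981

T = 0.5;  σ√T = 0.0849
d₁ = [ln(290/310) + (0.051 + 0.12²/2)·0.5] / 0.0849 = [-0.0667 + 0.0291] / 0.0849 = -0.4430 → -0.44
d₂ = d₁ − σ√T = -0.4430 − 0.0849 = -0.5279 → -0.53
Pr(exercise) under Q = N(d₂) = 0.2981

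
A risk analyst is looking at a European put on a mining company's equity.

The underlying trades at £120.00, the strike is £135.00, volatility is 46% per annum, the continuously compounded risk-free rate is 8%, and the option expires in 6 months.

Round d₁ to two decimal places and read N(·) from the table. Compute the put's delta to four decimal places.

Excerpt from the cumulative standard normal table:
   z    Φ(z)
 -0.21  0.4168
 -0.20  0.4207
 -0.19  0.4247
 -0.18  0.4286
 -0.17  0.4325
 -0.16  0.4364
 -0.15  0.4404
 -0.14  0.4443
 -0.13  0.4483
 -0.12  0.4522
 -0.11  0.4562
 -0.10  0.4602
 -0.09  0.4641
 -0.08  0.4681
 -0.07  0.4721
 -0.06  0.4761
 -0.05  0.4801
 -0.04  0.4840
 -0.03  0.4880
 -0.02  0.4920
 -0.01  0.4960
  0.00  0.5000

-0.5319

σ√T = 0.46·√0.5 = 0.3253
d₁ = [ln(120/135) + (0.08 + ½·0.46²)·0.5] / (σ√T) = (-0.1178 + 0.0929) / 0.3253 = -0.0765 which rounds to -0.08
N(d₁) = N(-0.08) = 0.4681
Δ_put = N(d₁) − 1 = 0.4681 − 1 = -0.5319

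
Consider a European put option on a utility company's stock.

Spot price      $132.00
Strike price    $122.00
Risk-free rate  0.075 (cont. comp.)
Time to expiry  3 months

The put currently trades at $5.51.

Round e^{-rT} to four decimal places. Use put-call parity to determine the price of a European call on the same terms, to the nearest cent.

$17.78

e^(−rT) = e^(−0.075·0.25) = 0.9814
Put-call parity: C − P = S − K·e^(−rT) = 132 − 122·0.9814 = 132 − 119.7308 = 12.2692
C = P + (C − P) = 5.51 + (12.2692) = 17.7792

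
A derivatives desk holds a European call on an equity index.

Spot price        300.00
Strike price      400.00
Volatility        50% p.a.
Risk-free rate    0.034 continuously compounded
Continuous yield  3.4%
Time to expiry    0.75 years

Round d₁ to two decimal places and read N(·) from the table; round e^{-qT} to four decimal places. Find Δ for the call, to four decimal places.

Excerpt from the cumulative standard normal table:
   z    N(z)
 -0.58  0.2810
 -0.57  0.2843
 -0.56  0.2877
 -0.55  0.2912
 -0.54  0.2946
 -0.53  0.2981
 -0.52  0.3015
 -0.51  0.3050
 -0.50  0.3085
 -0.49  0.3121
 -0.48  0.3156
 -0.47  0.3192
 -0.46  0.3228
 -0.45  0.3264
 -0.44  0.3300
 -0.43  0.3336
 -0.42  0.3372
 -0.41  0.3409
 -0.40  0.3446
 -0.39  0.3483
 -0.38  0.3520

0.3182

σ√T = 0.5 × 0.8660 = 0.4330
d₁ = [ln(300/400) + (0.034 − 0.034 + 0.5²/2)·0.75] / 0.4330 = [-0.2877 + 0.0938] / 0.4330 = -0.4479 ≈ -0.45
N(d₁) = N(-0.45) = 0.3264
Δ_call = e^(−qT)·N(d₁) = 0.9748·0.3264 = 0.3182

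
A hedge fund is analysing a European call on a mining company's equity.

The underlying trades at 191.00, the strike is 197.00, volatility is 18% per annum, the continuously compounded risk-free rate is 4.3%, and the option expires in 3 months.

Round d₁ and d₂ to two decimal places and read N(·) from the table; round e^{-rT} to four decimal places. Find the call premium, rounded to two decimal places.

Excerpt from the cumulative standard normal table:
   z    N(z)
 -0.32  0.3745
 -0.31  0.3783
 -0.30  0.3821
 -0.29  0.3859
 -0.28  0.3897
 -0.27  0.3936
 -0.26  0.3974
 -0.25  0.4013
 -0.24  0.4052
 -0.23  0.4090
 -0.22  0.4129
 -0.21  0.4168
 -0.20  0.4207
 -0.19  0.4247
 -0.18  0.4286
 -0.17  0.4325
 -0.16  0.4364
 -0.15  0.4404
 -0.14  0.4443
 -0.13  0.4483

5.15

T = 0.25;  σ√T = 0.0900
ln(S/K) + (r + σ²/2)T = ln(191/197) + (0.043 + 0.18²/2)·0.25 = -0.0309 + 0.0148 = -0.0161
d₁ = -0.0161 / 0.0900 = -0.1792 which rounds to -0.18
d₂ = d₁ − σ√T = -0.1792 − 0.0900 = -0.2692 which rounds to -0.27
e^(−rT) = e^(−0.043·0.25) = 0.9893
N(d₁) = N(-0.18) = 0.4286;  N(d₂) = N(-0.27) = 0.3936
C = 191·0.4286 − 197·0.9893·0.3936 = 81.8626 − 76.7095 = 5.1531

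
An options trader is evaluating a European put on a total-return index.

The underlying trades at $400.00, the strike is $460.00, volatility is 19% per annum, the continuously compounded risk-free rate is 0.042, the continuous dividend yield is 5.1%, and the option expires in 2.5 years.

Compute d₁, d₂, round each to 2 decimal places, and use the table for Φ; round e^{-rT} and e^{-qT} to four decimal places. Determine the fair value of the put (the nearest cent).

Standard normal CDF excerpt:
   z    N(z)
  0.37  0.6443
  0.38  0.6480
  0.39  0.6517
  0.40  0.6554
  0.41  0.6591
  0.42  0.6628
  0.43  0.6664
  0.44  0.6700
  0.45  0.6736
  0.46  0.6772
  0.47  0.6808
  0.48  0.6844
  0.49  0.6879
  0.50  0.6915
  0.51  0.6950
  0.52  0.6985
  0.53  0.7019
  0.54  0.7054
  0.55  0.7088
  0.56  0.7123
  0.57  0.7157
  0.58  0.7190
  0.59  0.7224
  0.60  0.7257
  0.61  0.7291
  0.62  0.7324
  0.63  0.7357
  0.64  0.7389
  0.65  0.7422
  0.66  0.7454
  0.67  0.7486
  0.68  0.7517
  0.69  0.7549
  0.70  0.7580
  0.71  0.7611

σ√T = 0.19·√2.5 = 0.3004
ln(S/K) + (r − q + σ²/2)T = ln(400/460) + (0.042 − 0.051 + 0.19²/2)·2.5 = -0.1398 + 0.0226 = -0.1171
d₁ = -0.1171 / 0.3004 = -0.3899 which rounds to -0.39
d₂ = d₁ − σ√T = -0.3899 − 0.3004 = -0.6903 which rounds to -0.69
e^(−qT) = e^(−0.051·2.5) = 0.8803;  e^(−rT) = e^(−0.042·2.5) = 0.9003
P = 460·0.9003·N(0.69) − 400·0.8803·N(0.39) = 460·0.9003·0.7549 − 400·0.8803·0.6517 = 312.6328 − 229.4766 = 83.1562

$83.16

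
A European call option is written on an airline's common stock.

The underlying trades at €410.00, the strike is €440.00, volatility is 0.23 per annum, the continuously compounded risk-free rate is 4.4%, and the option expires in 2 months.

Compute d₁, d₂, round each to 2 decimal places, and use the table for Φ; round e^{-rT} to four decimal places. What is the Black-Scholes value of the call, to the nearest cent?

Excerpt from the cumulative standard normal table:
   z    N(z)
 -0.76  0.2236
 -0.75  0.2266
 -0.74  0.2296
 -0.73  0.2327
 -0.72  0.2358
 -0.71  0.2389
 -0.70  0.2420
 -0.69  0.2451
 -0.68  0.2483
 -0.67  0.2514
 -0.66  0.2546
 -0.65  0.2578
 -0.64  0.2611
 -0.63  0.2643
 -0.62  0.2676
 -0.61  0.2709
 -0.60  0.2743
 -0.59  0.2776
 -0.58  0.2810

σ√T = 0.23 × 0.4082 = 0.0939
d₁ = [ln(410/440) + (0.044 + ½·0.23²)·0.1667] / (σ√T) = (-0.0706 + 0.0117) / 0.0939 = -0.6270 which rounds to -0.63
d₂ = -0.6270 − 0.0939 = -0.7209 which rounds to -0.72
exp(−rT) = exp(−0.044·0.1667) = 0.9927
N(d₁) = N(-0.63) = 0.2643;  N(d₂) = N(-0.72) = 0.2358
C = 410·0.2643 − 440·0.9927·0.2358 = 108.3630 − 102.9946 = 5.3684

€5.37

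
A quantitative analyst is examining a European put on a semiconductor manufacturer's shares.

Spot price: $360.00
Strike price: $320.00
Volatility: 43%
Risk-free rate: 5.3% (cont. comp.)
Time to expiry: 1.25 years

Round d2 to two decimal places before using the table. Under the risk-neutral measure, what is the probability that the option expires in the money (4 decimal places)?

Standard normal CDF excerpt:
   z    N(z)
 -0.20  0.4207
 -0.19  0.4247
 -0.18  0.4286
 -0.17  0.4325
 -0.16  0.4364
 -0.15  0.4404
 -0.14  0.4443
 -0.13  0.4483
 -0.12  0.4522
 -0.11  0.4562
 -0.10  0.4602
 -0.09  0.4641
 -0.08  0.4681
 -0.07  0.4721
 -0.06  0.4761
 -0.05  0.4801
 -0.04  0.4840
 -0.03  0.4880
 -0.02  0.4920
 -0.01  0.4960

0.4443

T = 1.25;  σ√T = 0.4808
d₁ = [ln(360/320) + (0.053 + 0.43²/2)·1.25] / 0.4808 = [0.1178 + 0.1818] / 0.4808 = 0.6232 → 0.62
d₂ = d₁ − σ√T = 0.6232 − 0.4808 = 0.1424 → 0.14
Pr(exercise) under Q = N(−d₂) = N(-0.14) = 0.4443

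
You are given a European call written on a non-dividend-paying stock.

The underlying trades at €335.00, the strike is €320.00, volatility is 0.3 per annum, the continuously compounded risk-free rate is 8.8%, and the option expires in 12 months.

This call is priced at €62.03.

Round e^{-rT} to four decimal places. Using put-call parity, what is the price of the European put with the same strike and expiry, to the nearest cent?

€20.09

exp(−rT) = exp(−0.088·1) = 0.9158
Put-call parity: C − P = S − K·e^(−rT) = 335 − 320·0.9158 = 335 − 293.0560 = 41.9440
P = C − (C − P) = 62.03 − (41.9440) = 20.0860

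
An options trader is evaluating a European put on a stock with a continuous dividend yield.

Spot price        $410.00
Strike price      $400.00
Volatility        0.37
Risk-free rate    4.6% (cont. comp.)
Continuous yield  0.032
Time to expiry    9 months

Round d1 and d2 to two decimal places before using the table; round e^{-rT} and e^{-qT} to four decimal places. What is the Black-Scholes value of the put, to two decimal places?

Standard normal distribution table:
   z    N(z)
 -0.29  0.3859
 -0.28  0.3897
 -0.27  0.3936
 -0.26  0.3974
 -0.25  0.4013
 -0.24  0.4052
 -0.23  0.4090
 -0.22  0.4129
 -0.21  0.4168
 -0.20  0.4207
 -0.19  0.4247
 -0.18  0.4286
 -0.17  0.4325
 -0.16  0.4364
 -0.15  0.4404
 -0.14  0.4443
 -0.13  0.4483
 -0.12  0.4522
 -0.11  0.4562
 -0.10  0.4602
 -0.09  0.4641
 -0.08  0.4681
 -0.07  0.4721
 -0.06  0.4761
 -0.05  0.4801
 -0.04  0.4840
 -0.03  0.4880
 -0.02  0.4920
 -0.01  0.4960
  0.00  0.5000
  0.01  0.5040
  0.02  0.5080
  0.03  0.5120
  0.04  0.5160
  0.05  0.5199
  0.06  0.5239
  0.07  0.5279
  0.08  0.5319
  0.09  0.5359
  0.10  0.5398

$43.36

σ√T = 0.37·√0.75 = 0.3204
d₁ = [ln(410/400) + (0.046 − 0.032 + 0.37²/2)·0.75] / 0.3204 = [0.0247 + 0.0618] / 0.3204 = 0.2700 ⇒ 0.27
d₂ = d₁ − σ√T = 0.2700 − 0.3204 = -0.0504 ⇒ -0.05
exp(−qT) = exp(−0.032·0.75) = 0.9763;  exp(−rT) = exp(−0.046·0.75) = 0.9661
N(−d₂) = N(0.05) = 0.5199;  N(−d₁) = N(-0.27) = 0.3936
P = 400·0.9661·0.5199 − 410·0.9763·0.3936 = 200.9102 − 157.5514 = 43.3588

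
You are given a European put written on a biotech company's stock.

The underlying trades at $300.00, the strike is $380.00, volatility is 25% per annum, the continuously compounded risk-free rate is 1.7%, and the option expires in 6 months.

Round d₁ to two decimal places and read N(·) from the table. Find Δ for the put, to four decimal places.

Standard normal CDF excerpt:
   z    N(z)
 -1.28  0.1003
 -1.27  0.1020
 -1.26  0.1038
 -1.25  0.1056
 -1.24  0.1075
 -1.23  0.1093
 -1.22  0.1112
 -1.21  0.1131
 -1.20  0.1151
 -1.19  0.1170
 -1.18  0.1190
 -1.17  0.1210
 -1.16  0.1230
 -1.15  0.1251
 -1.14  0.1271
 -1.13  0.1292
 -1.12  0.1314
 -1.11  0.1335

T = 0.5;  σ√T = 0.1768
d₁ = [ln(300/380) + (0.017 + ½·0.25²)·0.5] / (σ√T) = (-0.2364 + 0.0241) / 0.1768 = -1.2007 → -1.20
N(d₁) = N(-1.20) = 0.1151
Δ_put = N(d₁) − 1 = 0.1151 − 1 = -0.8849

-0.8849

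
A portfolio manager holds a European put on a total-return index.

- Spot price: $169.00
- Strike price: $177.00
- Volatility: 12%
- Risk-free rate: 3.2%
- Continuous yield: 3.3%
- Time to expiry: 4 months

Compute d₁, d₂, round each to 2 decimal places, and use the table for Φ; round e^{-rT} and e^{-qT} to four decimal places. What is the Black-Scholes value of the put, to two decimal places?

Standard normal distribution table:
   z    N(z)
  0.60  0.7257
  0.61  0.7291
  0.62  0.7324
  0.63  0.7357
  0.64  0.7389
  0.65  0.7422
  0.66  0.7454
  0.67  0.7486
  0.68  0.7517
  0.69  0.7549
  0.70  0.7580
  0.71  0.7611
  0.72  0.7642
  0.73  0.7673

$9.77

T = 0.3333;  σ√T = 0.0693
d₁ = [ln(169/177) + (0.032 − 0.033 + ½·0.12²)·0.3333] / (σ√T) = (-0.0463 + 0.0021) / 0.0693 = -0.6377 ≈ -0.64
d₂ = -0.6377 − 0.0693 = -0.7070 ≈ -0.71
exp(−qT) = exp(−0.033·0.3333) = 0.9891;  exp(−rT) = exp(−0.032·0.3333) = 0.9894
N(−d₂) = N(0.71) = 0.7611;  N(−d₁) = N(0.64) = 0.7389
P = 177·0.9894·0.7611 − 169·0.9891·0.7389 = 133.2867 − 123.5130 = 9.7738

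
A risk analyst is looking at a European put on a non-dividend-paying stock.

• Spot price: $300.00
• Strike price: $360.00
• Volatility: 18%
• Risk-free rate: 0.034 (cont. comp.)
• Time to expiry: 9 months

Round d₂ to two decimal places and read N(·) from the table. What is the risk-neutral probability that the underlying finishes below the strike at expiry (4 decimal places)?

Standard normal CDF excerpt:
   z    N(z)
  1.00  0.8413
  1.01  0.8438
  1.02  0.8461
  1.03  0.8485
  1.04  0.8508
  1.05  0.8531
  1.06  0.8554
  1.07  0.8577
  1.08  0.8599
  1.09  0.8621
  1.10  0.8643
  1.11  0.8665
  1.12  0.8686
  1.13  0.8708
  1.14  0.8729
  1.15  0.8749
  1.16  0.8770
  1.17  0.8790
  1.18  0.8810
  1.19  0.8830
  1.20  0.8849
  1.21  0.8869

0.8599

σ√T = 0.18 × 0.8660 = 0.1559
ln(S/K) + (r + σ²/2)T = ln(300/360) + (0.034 + 0.18²/2)·0.75 = -0.1823 + 0.0377 = -0.1447
d₁ = -0.1447 / 0.1559 = -0.9281 ≈ -0.93
d₂ = d₁ − σ√T = -0.9281 − 0.1559 = -1.0840 ≈ -1.08
Pr(exercise) under Q = N(−d₂) = N(1.08) = 0.8599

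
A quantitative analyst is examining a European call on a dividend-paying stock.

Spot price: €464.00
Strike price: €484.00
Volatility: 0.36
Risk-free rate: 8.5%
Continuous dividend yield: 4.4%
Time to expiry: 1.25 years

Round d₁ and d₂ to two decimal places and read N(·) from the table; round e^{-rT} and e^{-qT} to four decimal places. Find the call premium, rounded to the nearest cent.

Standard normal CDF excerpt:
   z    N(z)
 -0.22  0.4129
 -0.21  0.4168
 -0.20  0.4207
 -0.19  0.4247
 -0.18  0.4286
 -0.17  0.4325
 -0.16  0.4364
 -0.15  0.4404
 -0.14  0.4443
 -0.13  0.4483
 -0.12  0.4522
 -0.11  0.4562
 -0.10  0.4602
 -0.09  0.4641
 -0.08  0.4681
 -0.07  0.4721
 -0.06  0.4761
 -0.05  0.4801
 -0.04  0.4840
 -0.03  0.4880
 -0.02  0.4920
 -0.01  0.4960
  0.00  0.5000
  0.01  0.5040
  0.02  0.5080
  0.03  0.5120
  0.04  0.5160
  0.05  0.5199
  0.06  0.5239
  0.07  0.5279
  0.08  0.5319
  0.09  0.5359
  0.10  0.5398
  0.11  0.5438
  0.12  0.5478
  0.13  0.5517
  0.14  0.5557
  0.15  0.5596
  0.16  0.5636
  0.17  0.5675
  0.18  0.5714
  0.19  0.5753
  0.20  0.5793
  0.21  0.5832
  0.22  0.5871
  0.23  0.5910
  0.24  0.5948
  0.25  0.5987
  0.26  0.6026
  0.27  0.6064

€71.31

σ√T = 0.36·√1.25 = 0.4025
d₁ = [ln(464/484) + (0.085 − 0.044 + 0.36²/2)·1.25] / 0.4025 = [-0.0422 + 0.1323] / 0.4025 = 0.2237 ⇒ 0.22
d₂ = d₁ − σ√T = 0.2237 − 0.4025 = -0.1788 ⇒ -0.18
exp(−qT) = exp(−0.044·1.25) = 0.9465;  exp(−rT) = exp(−0.085·1.25) = 0.8992
N(d₁) = N(0.22) = 0.5871;  N(d₂) = N(-0.18) = 0.4286
C = 464·0.9465·0.5871 − 484·0.8992·0.4286 = 257.8402 − 186.5322 = 71.3080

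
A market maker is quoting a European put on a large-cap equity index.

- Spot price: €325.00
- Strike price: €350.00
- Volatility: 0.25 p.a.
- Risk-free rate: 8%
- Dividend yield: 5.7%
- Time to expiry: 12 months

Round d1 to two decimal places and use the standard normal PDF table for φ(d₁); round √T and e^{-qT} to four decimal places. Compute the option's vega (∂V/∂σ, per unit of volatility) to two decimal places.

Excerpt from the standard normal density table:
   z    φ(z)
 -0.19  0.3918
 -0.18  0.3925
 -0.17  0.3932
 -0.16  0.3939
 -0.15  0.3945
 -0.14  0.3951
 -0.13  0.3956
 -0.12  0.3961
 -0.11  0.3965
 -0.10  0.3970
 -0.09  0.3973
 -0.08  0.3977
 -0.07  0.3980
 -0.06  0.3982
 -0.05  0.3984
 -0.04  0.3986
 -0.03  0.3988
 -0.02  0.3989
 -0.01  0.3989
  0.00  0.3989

122.09

σ√T = 0.25 × 1.0000 = 0.2500
ln(S/K) + (r − q + σ²/2)T = ln(325/350) + (0.08 − 0.057 + 0.25²/2)·1 = -0.0741 + 0.0542 = -0.0199
d₁ = -0.0199 / 0.2500 = -0.0794 ⇒ -0.08
√T = √1 = 1.0000
φ(d₁) = φ(-0.08) = 0.3977
exp(−qT) = exp(−0.057·1) = 0.9446
vega = S·exp(−qT)·φ(d₁)·√T = 325·0.9446·0.3977·1.0000 = 122.0919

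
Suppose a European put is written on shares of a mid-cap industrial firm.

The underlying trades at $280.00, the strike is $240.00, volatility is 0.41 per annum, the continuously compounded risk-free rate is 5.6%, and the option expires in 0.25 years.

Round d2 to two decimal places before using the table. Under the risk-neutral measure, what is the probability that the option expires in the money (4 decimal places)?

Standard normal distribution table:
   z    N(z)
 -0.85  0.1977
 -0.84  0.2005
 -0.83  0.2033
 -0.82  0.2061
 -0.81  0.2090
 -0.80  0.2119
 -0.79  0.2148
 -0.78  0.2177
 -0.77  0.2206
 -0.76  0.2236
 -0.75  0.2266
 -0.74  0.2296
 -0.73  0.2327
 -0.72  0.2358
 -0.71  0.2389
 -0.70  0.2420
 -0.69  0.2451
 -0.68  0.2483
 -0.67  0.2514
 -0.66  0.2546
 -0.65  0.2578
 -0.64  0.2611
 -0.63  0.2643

0.2358

σ√T = 0.41 × 0.5000 = 0.2050
ln(S/K) + (r + σ²/2)T = ln(280/240) + (0.056 + 0.41²/2)·0.25 = 0.1542 + 0.0350 = 0.1892
d₁ = 0.1892 / 0.2050 = 0.9227 which rounds to 0.92
d₂ = d₁ − σ√T = 0.9227 − 0.2050 = 0.7177 which rounds to 0.72
Risk-neutral Pr[S_T < K] = N(−d₂) = N(-0.72) = 0.2358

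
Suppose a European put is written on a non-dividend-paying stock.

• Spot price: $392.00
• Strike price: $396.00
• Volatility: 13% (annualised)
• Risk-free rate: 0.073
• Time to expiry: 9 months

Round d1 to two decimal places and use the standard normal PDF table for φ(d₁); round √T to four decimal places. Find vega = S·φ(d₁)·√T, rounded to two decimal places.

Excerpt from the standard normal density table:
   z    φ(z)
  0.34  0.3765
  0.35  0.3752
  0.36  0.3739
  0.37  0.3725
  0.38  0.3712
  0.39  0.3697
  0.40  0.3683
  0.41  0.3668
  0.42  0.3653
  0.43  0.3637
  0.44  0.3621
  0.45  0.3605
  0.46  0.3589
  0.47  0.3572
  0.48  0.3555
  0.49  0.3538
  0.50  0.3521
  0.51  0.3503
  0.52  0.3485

122.38

T = 0.75;  σ√T = 0.1126
d₁ = [ln(392/396) + (0.073 + 0.13²/2)·0.75] / 0.1126 = [-0.0102 + 0.0611] / 0.1126 = 0.4524 which rounds to 0.45
√T = √0.75 = 0.8660
φ(d₁) = φ(0.45) = 0.3605
vega = S·φ(d₁)·√T = 392·0.3605·0.8660 = 122.3797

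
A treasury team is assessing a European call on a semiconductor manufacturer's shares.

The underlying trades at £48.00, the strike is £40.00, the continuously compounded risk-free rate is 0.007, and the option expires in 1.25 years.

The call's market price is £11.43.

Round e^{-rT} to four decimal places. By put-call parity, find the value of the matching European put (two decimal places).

£3.08

e^(−rT) = e^(−0.007·1.25) = 0.9913
Put-call parity: C − P = S − K·e^(−rT) = 48 − 40·0.9913 = 48 − 39.6520 = 8.3480
P = C − (C − P) = 11.43 − (8.3480) = 3.0820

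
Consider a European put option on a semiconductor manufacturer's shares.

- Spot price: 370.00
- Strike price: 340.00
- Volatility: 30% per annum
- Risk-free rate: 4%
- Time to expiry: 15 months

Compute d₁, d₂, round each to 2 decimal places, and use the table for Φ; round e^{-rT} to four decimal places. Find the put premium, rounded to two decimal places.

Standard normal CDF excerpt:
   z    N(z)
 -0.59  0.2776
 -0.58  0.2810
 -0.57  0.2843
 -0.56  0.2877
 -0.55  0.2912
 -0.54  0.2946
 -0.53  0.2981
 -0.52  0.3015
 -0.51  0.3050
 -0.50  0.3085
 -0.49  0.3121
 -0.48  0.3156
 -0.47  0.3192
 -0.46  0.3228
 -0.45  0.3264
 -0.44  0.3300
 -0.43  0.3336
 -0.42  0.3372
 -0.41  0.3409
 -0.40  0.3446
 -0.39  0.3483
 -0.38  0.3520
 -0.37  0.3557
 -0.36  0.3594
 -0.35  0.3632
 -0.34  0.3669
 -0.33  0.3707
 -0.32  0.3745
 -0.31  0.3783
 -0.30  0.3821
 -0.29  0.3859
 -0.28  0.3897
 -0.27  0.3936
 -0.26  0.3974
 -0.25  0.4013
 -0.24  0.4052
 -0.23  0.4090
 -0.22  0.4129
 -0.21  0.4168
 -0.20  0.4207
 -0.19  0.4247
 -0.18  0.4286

27.08

T = 1.25;  σ√T = 0.3354
d₁ = [ln(370/340) + (0.04 + 0.3²/2)·1.25] / 0.3354 = [0.0846 + 0.1062] / 0.3354 = 0.5689 which rounds to 0.57
d₂ = d₁ − σ√T = 0.5689 − 0.3354 = 0.2335 which rounds to 0.23
e^(−rT) = e^(−0.04·1.25) = 0.9512
N(−d₂) = N(-0.23) = 0.4090;  N(−d₁) = N(-0.57) = 0.2843
P = 340·0.9512·0.4090 − 370·0.2843 = 132.2739 − 105.1910 = 27.0829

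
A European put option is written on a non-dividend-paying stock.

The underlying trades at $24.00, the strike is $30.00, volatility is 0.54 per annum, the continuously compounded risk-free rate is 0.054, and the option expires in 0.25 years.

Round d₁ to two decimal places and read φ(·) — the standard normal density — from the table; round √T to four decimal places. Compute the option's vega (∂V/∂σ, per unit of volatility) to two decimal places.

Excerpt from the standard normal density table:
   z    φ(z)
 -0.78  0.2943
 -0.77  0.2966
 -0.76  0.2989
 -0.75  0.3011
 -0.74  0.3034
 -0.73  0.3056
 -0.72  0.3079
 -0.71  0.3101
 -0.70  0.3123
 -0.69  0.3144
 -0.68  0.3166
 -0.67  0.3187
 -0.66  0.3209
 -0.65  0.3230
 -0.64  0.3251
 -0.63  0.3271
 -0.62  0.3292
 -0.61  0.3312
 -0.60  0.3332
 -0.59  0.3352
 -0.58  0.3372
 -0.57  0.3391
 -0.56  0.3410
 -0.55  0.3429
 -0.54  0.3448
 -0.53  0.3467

3.90

σ√T = 0.54·√0.25 = 0.2700
d₁ = [ln(24/30) + (0.054 + ½·0.54²)·0.25] / (σ√T) = (-0.2231 + 0.0500) / 0.2700 = -0.6415 ≈ -0.64
√T = √0.25 = 0.5000
φ(d₁) = φ(-0.64) = 0.3251
vega = S·φ(d₁)·√T = 24·0.3251·0.5000 = 3.9012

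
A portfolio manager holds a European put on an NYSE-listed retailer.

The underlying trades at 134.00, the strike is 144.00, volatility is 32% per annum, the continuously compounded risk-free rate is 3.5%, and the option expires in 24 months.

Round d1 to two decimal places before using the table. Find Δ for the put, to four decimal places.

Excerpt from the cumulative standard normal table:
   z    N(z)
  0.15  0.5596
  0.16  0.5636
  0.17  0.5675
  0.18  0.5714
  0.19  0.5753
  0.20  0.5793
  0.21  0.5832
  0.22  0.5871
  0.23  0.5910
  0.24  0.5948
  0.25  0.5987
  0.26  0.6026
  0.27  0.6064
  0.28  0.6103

σ√T = 0.32·√2 = 0.4525
d₁ = [ln(134/144) + (0.035 + 0.32²/2)·2] / 0.4525 = [-0.0720 + 0.1724] / 0.4525 = 0.2219 which rounds to 0.22
N(d₁) = N(0.22) = 0.5871
Δ_put = N(d₁) − 1 = 0.5871 − 1 = -0.4129

-0.4129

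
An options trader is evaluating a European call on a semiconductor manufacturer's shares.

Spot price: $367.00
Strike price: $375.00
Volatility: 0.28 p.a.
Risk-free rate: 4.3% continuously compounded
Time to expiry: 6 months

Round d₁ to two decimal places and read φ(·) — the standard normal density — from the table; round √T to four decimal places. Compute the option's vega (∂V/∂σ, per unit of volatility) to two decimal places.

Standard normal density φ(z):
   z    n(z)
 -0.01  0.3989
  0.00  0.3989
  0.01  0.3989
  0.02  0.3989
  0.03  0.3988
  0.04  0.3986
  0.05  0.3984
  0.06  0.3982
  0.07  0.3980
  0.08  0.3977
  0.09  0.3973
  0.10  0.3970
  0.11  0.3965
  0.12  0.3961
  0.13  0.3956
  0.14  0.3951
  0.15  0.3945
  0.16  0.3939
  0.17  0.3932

σ√T = 0.28·√0.5 = 0.1980
d₁ = [ln(367/375) + (0.043 + 0.28²/2)·0.5] / 0.1980 = [-0.0216 + 0.0411] / 0.1980 = 0.0987 → 0.10
√T = √0.5 = 0.7071
φ(d₁) = φ(0.10) = 0.3970
vega = S·φ(d₁)·√T = 367·0.3970·0.7071 = 103.0238

103.02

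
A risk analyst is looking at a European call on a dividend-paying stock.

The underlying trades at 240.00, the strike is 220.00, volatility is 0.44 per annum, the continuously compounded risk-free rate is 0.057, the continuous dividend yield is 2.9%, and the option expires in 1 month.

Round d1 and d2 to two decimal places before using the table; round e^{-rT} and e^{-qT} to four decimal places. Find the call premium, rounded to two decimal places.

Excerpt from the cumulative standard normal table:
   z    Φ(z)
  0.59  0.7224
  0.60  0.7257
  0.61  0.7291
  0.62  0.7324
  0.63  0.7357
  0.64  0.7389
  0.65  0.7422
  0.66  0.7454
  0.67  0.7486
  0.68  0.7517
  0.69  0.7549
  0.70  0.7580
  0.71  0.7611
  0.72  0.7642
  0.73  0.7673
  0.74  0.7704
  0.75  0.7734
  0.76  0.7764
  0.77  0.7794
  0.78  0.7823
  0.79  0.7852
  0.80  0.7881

24.81

T = 0.08333;  σ√T = 0.1270
d₁ = [ln(240/220) + (0.057 − 0.029 + 0.44²/2)·0.08333] / 0.1270 = [0.0870 + 0.0104] / 0.1270 = 0.7669 → 0.77
d₂ = d₁ − σ√T = 0.7669 − 0.1270 = 0.6399 → 0.64
exp(−qT) = exp(−0.029·0.08333) = 0.9976;  exp(−rT) = exp(−0.057·0.08333) = 0.9953
N(d₁) = N(0.77) = 0.7794;  N(d₂) = N(0.64) = 0.7389
C = 240·0.9976·0.7794 − 220·0.9953·0.7389 = 186.6071 − 161.7940 = 24.8131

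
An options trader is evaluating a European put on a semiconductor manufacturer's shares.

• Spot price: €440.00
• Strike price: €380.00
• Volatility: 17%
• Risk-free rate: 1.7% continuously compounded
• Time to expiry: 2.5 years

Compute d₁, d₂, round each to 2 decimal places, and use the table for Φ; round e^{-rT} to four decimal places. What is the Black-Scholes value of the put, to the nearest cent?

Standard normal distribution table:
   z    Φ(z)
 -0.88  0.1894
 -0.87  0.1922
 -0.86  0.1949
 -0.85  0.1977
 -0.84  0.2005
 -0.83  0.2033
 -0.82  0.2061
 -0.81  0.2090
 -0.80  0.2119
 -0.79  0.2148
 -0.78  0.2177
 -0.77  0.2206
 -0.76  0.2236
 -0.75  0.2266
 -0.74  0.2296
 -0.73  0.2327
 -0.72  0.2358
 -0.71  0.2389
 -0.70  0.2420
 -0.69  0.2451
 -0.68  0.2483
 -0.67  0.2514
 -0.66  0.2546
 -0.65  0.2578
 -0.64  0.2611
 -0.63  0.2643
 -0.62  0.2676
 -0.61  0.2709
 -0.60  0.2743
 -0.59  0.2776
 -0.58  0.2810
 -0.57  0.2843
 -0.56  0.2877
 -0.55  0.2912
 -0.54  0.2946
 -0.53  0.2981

€15.32

T = 2.5;  σ√T = 0.2688
d₁ = [ln(440/380) + (0.017 + 0.17²/2)·2.5] / 0.2688 = [0.1466 + 0.0786] / 0.2688 = 0.8379 → 0.84
d₂ = d₁ − σ√T = 0.8379 − 0.2688 = 0.5691 → 0.57
e^(−rT) = e^(−0.017·2.5) = 0.9584
N(−d₂) = N(-0.57) = 0.2843;  N(−d₁) = N(-0.84) = 0.2005
P = 380·0.9584·0.2843 − 440·0.2005 = 103.5398 − 88.2200 = 15.3198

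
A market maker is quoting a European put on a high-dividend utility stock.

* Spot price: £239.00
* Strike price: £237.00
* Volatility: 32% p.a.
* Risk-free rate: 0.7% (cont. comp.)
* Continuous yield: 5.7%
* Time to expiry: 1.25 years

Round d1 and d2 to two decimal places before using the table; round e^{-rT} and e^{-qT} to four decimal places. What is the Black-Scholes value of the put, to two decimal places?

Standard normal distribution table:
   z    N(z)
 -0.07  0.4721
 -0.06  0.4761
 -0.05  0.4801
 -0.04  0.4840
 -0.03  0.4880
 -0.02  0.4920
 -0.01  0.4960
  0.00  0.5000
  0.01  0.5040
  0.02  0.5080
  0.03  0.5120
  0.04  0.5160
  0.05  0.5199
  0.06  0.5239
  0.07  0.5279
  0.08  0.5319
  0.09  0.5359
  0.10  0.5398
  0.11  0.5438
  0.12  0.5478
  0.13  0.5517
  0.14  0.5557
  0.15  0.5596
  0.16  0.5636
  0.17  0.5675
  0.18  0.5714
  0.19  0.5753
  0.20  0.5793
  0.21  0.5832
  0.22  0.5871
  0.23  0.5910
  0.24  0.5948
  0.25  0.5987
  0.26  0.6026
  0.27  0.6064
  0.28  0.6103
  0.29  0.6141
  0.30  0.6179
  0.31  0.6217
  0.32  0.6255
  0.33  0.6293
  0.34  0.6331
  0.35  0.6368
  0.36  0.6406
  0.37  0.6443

£39.24

T = 1.25;  σ√T = 0.3578
d₁ = [ln(239/237) + (0.007 − 0.057 + 0.32²/2)·1.25] / 0.3578 = [0.0084 + 0.0015] / 0.3578 = 0.0277 which rounds to 0.03
d₂ = d₁ − σ√T = 0.0277 − 0.3578 = -0.3301 which rounds to -0.33
e^(−qT) = e^(−0.057·1.25) = 0.9312;  e^(−rT) = e^(−0.007·1.25) = 0.9913
N(−d₂) = N(0.33) = 0.6293;  N(−d₁) = N(-0.03) = 0.4880
P = 237·0.9913·0.6293 − 239·0.9312·0.4880 = 147.8465 − 108.6077 = 39.2388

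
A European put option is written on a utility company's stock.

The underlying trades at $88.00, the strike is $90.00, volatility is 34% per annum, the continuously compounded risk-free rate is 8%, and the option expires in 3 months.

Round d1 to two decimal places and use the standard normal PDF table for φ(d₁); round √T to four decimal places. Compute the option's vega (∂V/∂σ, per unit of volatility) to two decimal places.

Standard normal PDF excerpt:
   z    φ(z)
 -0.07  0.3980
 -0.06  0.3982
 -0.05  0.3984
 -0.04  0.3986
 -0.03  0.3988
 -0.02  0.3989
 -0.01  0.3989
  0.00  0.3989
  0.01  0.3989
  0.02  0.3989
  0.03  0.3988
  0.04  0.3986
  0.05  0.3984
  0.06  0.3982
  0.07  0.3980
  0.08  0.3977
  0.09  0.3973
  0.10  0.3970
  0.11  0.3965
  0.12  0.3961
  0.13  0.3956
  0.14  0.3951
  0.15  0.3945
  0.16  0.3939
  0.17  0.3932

17.51

σ√T = 0.34 × 0.5000 = 0.1700
d₁ = [ln(88/90) + (0.08 + 0.34²/2)·0.25] / 0.1700 = [-0.0225 + 0.0345] / 0.1700 = 0.0705 which rounds to 0.07
√T = √0.25 = 0.5000
φ(d₁) = φ(0.07) = 0.3980
vega = S·φ(d₁)·√T = 88·0.3980·0.5000 = 17.5120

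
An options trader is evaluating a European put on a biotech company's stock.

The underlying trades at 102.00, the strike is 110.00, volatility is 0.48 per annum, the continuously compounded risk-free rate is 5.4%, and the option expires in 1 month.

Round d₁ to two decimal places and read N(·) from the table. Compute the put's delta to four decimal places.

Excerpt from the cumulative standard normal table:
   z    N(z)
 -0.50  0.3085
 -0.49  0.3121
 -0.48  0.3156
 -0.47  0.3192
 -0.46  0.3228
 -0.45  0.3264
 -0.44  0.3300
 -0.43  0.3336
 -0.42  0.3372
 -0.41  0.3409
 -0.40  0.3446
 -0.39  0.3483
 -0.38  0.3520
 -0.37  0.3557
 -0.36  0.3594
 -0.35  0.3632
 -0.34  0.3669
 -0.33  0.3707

σ√T = 0.48 × 0.2887 = 0.1386
d₁ = [ln(102/110) + (0.054 + 0.48²/2)·0.08333] / 0.1386 = [-0.0755 + 0.0141] / 0.1386 = -0.4432 ≈ -0.44
N(d₁) = N(-0.44) = 0.3300
Δ_put = N(d₁) − 1 = 0.3300 − 1 = -0.6700

-0.6700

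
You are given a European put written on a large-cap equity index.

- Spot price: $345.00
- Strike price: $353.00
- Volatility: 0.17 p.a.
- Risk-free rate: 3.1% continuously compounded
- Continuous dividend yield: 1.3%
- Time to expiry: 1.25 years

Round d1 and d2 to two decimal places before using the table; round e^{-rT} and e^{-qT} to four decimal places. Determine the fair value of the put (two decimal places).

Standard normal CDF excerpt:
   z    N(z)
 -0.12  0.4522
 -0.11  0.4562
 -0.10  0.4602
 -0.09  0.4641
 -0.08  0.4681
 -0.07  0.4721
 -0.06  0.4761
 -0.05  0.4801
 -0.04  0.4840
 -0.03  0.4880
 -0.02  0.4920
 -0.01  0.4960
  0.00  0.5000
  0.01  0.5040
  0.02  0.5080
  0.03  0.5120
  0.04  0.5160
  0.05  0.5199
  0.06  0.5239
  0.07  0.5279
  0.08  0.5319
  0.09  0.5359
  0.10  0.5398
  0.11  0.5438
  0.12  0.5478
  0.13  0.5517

σ√T = 0.17·√1.25 = 0.1901
d₁ = [ln(345/353) + (0.031 − 0.013 + ½·0.17²)·1.25] / (σ√T) = (-0.0229 + 0.0406) / 0.1901 = 0.0928 ⇒ 0.09
d₂ = 0.0928 − 0.1901 = -0.0973 ⇒ -0.10
exp(−qT) = exp(−0.013·1.25) = 0.9839;  exp(−rT) = exp(−0.031·1.25) = 0.9620
N(−d₂) = N(0.10) = 0.5398;  N(−d₁) = N(-0.09) = 0.4641
P = 353·0.9620·0.5398 − 345·0.9839·0.4641 = 183.3085 − 157.5367 = 25.7719

$25.77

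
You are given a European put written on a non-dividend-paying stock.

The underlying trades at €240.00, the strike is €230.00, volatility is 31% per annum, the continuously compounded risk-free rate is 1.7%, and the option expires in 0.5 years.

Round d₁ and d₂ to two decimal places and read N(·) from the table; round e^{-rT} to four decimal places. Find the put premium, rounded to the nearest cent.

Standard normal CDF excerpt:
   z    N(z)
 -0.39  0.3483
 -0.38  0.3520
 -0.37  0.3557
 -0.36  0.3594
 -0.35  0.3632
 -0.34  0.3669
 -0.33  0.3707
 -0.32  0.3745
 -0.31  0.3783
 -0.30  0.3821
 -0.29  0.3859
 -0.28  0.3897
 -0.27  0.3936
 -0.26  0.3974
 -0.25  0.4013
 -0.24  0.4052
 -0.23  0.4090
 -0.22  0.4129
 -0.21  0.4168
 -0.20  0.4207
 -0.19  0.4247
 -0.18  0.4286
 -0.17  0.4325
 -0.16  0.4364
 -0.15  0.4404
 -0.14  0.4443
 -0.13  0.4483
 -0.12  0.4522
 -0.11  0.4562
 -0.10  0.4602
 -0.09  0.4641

€15.07

σ√T = 0.31 × 0.7071 = 0.2192
ln(S/K) + (r + σ²/2)T = ln(240/230) + (0.017 + 0.31²/2)·0.5 = 0.0426 + 0.0325 = 0.0751
d₁ = 0.0751 / 0.2192 = 0.3425 which rounds to 0.34
d₂ = d₁ − σ√T = 0.3425 − 0.2192 = 0.1233 which rounds to 0.12
e^(−rT) = e^(−0.017·0.5) = 0.9915
N(−d₂) = N(-0.12) = 0.4522;  N(−d₁) = N(-0.34) = 0.3669
P = 230·0.9915·0.4522 − 240·0.3669 = 103.1219 − 88.0560 = 15.0659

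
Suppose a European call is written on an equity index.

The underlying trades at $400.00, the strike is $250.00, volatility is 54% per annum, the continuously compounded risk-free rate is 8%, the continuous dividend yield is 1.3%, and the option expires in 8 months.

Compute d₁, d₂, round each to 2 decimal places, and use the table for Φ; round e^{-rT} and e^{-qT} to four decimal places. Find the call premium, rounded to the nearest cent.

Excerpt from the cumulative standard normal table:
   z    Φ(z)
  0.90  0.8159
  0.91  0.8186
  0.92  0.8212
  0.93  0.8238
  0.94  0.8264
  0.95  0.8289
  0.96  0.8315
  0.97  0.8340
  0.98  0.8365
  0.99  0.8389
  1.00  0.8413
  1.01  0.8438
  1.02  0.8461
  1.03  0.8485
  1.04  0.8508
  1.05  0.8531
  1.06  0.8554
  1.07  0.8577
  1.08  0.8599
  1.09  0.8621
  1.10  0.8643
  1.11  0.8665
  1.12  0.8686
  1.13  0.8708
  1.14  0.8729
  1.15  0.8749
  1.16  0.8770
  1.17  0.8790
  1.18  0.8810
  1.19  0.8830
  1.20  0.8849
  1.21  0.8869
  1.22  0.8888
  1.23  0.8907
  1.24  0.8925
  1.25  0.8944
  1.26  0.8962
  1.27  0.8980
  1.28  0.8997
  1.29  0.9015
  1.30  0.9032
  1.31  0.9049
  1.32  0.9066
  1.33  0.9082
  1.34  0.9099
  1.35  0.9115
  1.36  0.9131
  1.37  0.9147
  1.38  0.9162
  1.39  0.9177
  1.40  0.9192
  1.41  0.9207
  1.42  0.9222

σ√T = 0.54 × 0.8165 = 0.4409
d₁ = [ln(400/250) + (0.08 − 0.013 + 0.54²/2)·0.6667] / 0.4409 = [0.4700 + 0.1419] / 0.4409 = 1.3878 ⇒ 1.39
d₂ = d₁ − σ√T = 1.3878 − 0.4409 = 0.9468 ⇒ 0.95
e^(−qT) = e^(−0.013·0.6667) = 0.9914;  e^(−rT) = e^(−0.08·0.6667) = 0.9481
N(d₁) = N(1.39) = 0.9177;  N(d₂) = N(0.95) = 0.8289
C = 400·0.9914·0.9177 − 250·0.9481·0.8289 = 363.9231 − 196.4700 = 167.4531

$167.45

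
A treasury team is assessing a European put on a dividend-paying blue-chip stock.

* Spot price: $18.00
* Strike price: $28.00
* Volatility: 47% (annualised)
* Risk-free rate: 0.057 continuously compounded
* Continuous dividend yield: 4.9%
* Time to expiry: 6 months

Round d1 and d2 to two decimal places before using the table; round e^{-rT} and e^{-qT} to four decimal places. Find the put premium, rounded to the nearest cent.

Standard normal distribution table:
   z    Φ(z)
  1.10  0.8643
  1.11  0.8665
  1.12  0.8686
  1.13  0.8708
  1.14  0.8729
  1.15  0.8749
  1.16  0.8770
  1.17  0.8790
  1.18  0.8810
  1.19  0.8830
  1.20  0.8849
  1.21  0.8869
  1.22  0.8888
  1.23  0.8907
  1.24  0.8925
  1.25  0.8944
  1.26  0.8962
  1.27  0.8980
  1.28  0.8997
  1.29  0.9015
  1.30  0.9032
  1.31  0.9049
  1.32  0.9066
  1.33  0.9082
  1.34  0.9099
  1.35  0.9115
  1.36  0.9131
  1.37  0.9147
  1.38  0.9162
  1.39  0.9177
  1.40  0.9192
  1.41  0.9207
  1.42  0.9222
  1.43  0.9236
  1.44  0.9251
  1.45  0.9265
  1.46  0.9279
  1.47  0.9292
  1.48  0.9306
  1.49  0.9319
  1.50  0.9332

$9.96

σ√T = 0.47·√0.5 = 0.3323
ln(S/K) + (r − q + σ²/2)T = ln(18/28) + (0.057 − 0.049 + 0.47²/2)·0.5 = -0.4418 + 0.0592 = -0.3826
d₁ = -0.3826 / 0.3323 = -1.1513 → -1.15
d₂ = d₁ − σ√T = -1.1513 − 0.3323 = -1.4836 → -1.48
e^(−qT) = e^(−0.049·0.5) = 0.9758;  e^(−rT) = e^(−0.057·0.5) = 0.9719
N(−d₂) = N(1.48) = 0.9306;  N(−d₁) = N(1.15) = 0.8749
P = 28·0.9719·0.9306 − 18·0.9758·0.8749 = 25.3246 − 15.3671 = 9.9575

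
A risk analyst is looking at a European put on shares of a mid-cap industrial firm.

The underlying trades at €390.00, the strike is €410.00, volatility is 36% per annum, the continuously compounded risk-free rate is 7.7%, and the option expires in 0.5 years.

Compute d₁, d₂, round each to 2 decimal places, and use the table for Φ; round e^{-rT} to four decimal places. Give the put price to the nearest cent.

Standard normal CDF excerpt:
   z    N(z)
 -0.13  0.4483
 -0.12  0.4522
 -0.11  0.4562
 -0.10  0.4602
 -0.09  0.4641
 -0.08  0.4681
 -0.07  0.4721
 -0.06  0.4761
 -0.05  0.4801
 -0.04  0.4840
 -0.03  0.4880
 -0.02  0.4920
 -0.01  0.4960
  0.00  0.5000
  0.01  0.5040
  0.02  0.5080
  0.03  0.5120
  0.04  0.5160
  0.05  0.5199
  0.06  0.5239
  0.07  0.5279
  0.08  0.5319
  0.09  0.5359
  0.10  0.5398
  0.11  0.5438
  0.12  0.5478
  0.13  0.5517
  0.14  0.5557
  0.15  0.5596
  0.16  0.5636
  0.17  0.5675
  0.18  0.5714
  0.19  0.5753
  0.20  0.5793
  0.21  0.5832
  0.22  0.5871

σ√T = 0.36 × 0.7071 = 0.2546
d₁ = [ln(390/410) + (0.077 + ½·0.36²)·0.5] / (σ√T) = (-0.0500 + 0.0709) / 0.2546 = 0.0821 ≈ 0.08
d₂ = 0.0821 − 0.2546 = -0.1725 ≈ -0.17
exp(−rT) = exp(−0.077·0.5) = 0.9622
N(−d₂) = N(0.17) = 0.5675;  N(−d₁) = N(-0.08) = 0.4681
P = 410·0.9622·0.5675 − 390·0.4681 = 223.8799 − 182.5590 = 41.3209

€41.32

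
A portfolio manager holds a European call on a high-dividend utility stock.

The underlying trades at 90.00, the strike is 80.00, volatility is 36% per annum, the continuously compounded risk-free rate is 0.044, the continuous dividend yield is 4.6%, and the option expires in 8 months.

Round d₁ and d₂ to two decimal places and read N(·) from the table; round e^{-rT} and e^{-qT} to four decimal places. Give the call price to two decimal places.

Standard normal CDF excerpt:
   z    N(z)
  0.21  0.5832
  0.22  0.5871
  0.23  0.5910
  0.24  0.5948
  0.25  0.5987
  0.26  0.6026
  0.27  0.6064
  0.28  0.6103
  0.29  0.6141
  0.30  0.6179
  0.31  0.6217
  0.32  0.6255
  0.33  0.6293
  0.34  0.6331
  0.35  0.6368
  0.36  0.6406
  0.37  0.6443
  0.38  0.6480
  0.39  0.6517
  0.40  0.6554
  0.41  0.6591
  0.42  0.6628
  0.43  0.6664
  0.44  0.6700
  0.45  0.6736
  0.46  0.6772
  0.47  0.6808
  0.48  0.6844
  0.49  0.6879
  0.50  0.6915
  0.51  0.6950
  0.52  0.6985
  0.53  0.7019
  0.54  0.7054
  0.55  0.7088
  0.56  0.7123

15.06

T = 0.6667;  σ√T = 0.2939
ln(S/K) + (r − q + σ²/2)T = ln(90/80) + (0.044 − 0.046 + 0.36²/2)·0.6667 = 0.1178 + 0.0419 = 0.1596
d₁ = 0.1596 / 0.2939 = 0.5431 → 0.54
d₂ = d₁ − σ√T = 0.5431 − 0.2939 = 0.2492 → 0.25
e^(−qT) = e^(−0.046·0.6667) = 0.9698;  e^(−rT) = e^(−0.044·0.6667) = 0.9711
N(d₁) = N(0.54) = 0.7054;  N(d₂) = N(0.25) = 0.5987
C = 90·0.9698·0.7054 − 80·0.9711·0.5987 = 61.5687 − 46.5118 = 15.0569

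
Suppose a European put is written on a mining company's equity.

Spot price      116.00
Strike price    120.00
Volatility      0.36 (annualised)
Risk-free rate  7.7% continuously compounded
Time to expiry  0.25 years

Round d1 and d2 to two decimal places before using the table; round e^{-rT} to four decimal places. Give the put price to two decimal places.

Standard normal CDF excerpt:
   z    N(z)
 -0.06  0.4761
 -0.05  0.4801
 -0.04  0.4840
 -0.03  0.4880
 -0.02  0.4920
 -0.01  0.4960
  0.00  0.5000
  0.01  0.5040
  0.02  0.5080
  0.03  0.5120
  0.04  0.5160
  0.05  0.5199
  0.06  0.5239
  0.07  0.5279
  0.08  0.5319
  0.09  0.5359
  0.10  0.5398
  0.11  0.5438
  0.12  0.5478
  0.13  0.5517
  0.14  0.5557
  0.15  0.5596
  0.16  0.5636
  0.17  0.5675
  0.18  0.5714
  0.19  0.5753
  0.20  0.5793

9.26

σ√T = 0.36 × 0.5000 = 0.1800
d₁ = [ln(116/120) + (0.077 + ½·0.36²)·0.25] / (σ√T) = (-0.0339 + 0.0354) / 0.1800 = 0.0086 ≈ 0.01
d₂ = 0.0086 − 0.1800 = -0.1714 ≈ -0.17
exp(−rT) = exp(−0.077·0.25) = 0.9809
N(−d₂) = N(0.17) = 0.5675;  N(−d₁) = N(-0.01) = 0.4960
P = 120·0.9809·0.5675 − 116·0.4960 = 66.7993 − 57.5360 = 9.2633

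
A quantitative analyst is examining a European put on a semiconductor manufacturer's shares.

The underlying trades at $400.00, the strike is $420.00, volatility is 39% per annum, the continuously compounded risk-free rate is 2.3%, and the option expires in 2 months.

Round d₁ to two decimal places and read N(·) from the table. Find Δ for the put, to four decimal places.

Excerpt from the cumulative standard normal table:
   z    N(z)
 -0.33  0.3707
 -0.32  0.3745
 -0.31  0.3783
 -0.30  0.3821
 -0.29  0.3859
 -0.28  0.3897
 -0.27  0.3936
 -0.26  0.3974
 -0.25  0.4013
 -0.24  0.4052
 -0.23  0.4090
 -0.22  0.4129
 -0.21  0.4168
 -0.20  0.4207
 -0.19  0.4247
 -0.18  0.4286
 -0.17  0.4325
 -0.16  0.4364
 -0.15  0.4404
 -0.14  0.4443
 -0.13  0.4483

-0.5793

T = 0.1667;  σ√T = 0.1592
d₁ = [ln(400/420) + (0.023 + ½·0.39²)·0.1667] / (σ√T) = (-0.0488 + 0.0165) / 0.1592 = -0.2028 ≈ -0.20
N(d₁) = N(-0.20) = 0.4207
Δ_put = N(d₁) − 1 = 0.4207 − 1 = -0.5793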